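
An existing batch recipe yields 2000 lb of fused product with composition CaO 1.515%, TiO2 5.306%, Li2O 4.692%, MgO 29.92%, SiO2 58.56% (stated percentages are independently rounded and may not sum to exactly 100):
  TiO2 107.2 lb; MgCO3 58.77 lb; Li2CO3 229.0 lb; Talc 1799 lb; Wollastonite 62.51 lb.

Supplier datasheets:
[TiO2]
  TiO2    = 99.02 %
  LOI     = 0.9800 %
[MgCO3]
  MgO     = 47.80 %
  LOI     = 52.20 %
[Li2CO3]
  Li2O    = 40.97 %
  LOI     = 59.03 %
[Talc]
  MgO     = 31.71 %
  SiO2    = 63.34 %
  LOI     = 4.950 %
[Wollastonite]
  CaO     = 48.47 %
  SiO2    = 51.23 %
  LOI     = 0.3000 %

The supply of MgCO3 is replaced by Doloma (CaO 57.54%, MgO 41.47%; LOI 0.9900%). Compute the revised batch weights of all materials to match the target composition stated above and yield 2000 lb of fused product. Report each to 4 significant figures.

All arithmetic carries full precision end to end — intermediates are printed, rounded to 4 significant figures, between the steps — exactly one rounding goes into every reported value. Derived quantities, which include LOI, five oxide percentages, the totals, yield, glass mass, are re-derived in exact precision, as quoted within the problem or the answer, starting from the weights on 2000 lb of glass.
Oxide mass targets, per 2000 lb fused product:
  CaO: 1.515% × 2000 = 30.30 lb
  TiO2: 5.306% × 2000 = 106.1 lb
  Li2O: 4.692% × 2000 = 93.84 lb
  MgO: 29.92% × 2000 = 598.4 lb
  SiO2: 58.56% × 2000 = 1171 lb
Checking each oxide sum working from each reported weight, against the basis in use (sums match the target masses up to rounding of the answer):
  CaO: 39.06·0.5754 + 16.14·0.4847 = 30.30 lb (target 30.30 lb)
  TiO2: 107.2·0.9902 = 106.1 lb (target 106.1 lb)
  Li2O: 229.0·0.4097 = 93.82 lb (target 93.84 lb)
  MgO: 39.06·0.4147 + 1836·0.3171 = 598.4 lb (target 598.4 lb)
  SiO2: 1836·0.6334 + 16.14·0.5123 = 1171 lb (target 1171 lb)
Mass balance on the glass: Σ batch − LOI loss = 2000 lb (oxide target masses add up to 2000 lb; stated basis 2000 lb — differing by rounding only).
Adding the batch up: Σ batch = 2227 lb; LOI loss = Σ batch·LOI = 227.5 lb; glass ÷ batch gives a yield of 89.78%.

Revised batch per 2000 lb fused product:
  TiO2: 107.2 lb
  Doloma: 39.06 lb
  Li2CO3: 229.0 lb
  Talc: 1836 lb
  Wollastonite: 16.14 lb
Total batch = 2227 lb; LOI loss = 227.5 lb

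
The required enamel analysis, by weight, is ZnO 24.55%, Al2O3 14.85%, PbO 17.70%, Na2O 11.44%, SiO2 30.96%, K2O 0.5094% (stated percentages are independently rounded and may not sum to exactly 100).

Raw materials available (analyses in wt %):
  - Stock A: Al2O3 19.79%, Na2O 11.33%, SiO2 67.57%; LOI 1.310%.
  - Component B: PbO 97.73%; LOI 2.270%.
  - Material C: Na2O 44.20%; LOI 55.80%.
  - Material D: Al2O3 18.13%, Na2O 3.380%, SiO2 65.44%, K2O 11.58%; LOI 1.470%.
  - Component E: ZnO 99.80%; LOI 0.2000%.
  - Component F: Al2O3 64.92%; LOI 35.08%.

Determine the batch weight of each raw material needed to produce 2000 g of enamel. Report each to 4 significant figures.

Exact precision is maintained in all steps — the intermediate values appear (rounded to four significant figures) within the worked lines. Every reported value takes a single rounding. Derived quantities, which include the six compositions, the totals, net glass mass, yield, LOI, are recomputed at exact precision, as set out in question or answer, using the weight values on 2000 g of glass.
Target oxide masses per 2000 g enamel:
  ZnO: 24.55% × 2000 = 491.0 g
  Al2O3: 14.85% × 2000 = 297.0 g
  PbO: 17.70% × 2000 = 354.0 g
  Na2O: 11.44% × 2000 = 228.8 g
  SiO2: 30.96% × 2000 = 619.2 g
  K2O: 0.5094% × 2000 = 10.19 g
Checking each oxide sum given the weights on record, under the basis named above (delivered sums recover each target given rounding of the digits):
  ZnO: 492.0·0.9980 = 491.0 g (target 491.0 g)
  Al2O3: 831.2·0.1979 + 87.98·0.1813 + 179.5·0.6492 = 297.0 g (target 297.0 g)
  PbO: 362.2·0.9773 = 354.0 g (target 354.0 g)
  Na2O: 831.2·0.1133 + 297.9·0.4420 + 87.98·0.03380 = 228.8 g (target 228.8 g)
  SiO2: 831.2·0.6757 + 87.98·0.6544 = 619.2 g (target 619.2 g)
  K2O: 87.98·0.1158 = 10.19 g (target 10.19 g)
Glass-mass closure: batch Σ − ignition loss = 2000 g (the targets, summed, come to 2000 g; with the basis standing at 2000 g — deltas are rounding alone).
Adding the batch up: Σ batch = 2251 g; loss to ignition Σ batch·LOI = 250.6 g; yield = glass ÷ total batch = 88.87%.

Batch per 2000 g enamel:
  Stock A: 831.2 g
  Component B: 362.2 g
  Material C: 297.9 g
  Material D: 87.98 g
  Component E: 492.0 g
  Component F: 179.5 g
Total batch = 2251 g; LOI loss = 250.6 g; yield = 88.87%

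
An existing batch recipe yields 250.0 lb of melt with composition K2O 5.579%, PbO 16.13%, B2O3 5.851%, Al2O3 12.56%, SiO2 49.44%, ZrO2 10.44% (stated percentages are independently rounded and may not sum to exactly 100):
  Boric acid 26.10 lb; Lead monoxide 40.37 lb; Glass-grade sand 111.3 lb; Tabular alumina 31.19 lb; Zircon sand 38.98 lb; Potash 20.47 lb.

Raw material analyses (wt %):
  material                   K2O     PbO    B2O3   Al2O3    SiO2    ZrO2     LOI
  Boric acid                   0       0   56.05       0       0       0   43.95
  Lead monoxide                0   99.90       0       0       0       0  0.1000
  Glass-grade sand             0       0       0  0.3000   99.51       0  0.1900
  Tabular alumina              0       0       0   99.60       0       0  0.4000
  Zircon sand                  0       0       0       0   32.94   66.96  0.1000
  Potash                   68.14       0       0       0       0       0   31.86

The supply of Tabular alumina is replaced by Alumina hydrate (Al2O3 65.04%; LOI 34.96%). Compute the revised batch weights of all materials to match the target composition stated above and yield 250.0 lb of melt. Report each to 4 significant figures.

In-progress results appear rounded to 4 significant digits between the steps. All arithmetic runs at full precision from start to finish; each reported figure takes just one rounding. All derived quantities, including LOI, net glass mass, yield, totals, the six compositions, are rebuilt from the weighed amounts at 250.0 lb of glass at exact precision, as given in the problem or answer text.
Target oxide masses per 250.0 lb melt:
  K2O: 5.579% × 250.0 = 13.95 lb
  PbO: 16.13% × 250.0 = 40.32 lb
  B2O3: 5.851% × 250.0 = 14.63 lb
  Al2O3: 12.56% × 250.0 = 31.40 lb
  SiO2: 49.44% × 250.0 = 123.6 lb
  ZrO2: 10.44% × 250.0 = 26.10 lb
Balance tally, oxide-wise, with the batch weights as given, against the basis in use (every target is met by its sum net of answer rounding effects):
  K2O: 20.47·0.6814 = 13.95 lb (target 13.95 lb)
  PbO: 40.37·0.9990 = 40.33 lb (target 40.32 lb)
  B2O3: 26.10·0.5605 = 14.63 lb (target 14.63 lb)
  Al2O3: 111.3·0.003000 + 47.76·0.6504 = 31.40 lb (target 31.40 lb)
  SiO2: 111.3·0.9951 + 38.98·0.3294 = 123.6 lb (target 123.6 lb)
  ZrO2: 38.98·0.6696 = 26.10 lb (target 26.10 lb)
Glass mass check: whole batch net of LOI = 250.0 lb (per-oxide target masses sum to 250.0 lb; basis as stated: 250.0 lb — deltas are rounding alone).
Batch grand total — Σ batch = 285.0 lb; ignition loss, Σ(batch × LOI) = 34.98 lb; yield, glass over the total, = 87.73%.

Revised batch per 250.0 lb melt:
  Boric acid: 26.10 lb
  Lead monoxide: 40.37 lb
  Glass-grade sand: 111.3 lb
  Alumina hydrate: 47.76 lb
  Zircon sand: 38.98 lb
  Potash: 20.47 lb
Total batch = 285.0 lb; LOI loss = 34.98 lb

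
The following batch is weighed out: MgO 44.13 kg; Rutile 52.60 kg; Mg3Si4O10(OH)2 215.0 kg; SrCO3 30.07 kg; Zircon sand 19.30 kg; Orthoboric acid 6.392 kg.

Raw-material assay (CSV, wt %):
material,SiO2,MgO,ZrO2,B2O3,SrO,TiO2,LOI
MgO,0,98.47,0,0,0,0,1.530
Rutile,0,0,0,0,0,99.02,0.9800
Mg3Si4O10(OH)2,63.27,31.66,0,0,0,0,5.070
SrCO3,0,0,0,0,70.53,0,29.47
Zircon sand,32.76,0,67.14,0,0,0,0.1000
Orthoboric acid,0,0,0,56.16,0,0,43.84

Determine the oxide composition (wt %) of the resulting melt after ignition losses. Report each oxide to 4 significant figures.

Glass mass = 343.7 kg (batch 367.5 − LOI 23.77).
Composition: SiO2 41.42%, MgO 32.45%, ZrO2 3.770%, B2O3 1.044%, SrO 6.170%, TiO2 15.15%

The working math holds full precision through the solve — intermediates appear, rounded to 4 significant figures, across the worked steps. Every reported figure is rounded only once; derived quantities are re-derived starting from the weights for 343.7 kg of glass in full float precision (the totals, six oxide percentages, glass mass, ignition loss, the yield) as given in the question or the answer.
What the batch supplies per oxide:
  SiO2: 215.0·0.6327 + 19.30·0.3276 = 142.4 kg
  MgO: 44.13·0.9847 + 215.0·0.3166 = 111.5 kg
  ZrO2: 19.30·0.6714 = 12.96 kg
  B2O3: 6.392·0.5616 = 3.590 kg
  SrO: 30.07·0.7053 = 21.21 kg
  TiO2: 52.60·0.9902 = 52.08 kg
LOI: 44.13·0.01530 + 52.60·0.009800 + 215.0·0.05070 + 30.07·0.2947 + 19.30·0.001000 + 6.392·0.4384 = 23.77 kg
Net of LOI, the glass mass = 367.5 − 23.77 = 343.7 kg (= Σ oxide masses)
wt %: oxide over glass, times 100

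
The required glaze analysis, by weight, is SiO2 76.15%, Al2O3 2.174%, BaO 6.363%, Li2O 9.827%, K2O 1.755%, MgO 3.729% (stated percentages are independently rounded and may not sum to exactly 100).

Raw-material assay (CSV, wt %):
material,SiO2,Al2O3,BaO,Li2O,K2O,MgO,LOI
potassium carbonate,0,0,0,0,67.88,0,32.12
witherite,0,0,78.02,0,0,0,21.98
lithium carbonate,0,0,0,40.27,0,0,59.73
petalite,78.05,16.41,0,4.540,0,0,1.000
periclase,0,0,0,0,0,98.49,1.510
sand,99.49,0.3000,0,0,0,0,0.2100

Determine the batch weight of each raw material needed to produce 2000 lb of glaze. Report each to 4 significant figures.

Values along the way are printed (rounded to 4 significant figures) alongside each step; the working math carries exact precision end to end — every reported figure receives exactly one rounding. Derived quantities (the yield, totals, six oxide percentages, net glass mass, LOI) are re-derived starting from the weights on 2000 lb of glass at exact precision precisely as stated by the problem or the answer.
Target masses of each oxide per 2000 lb glaze:
  SiO2: 76.15% × 2000 = 1523 lb
  Al2O3: 2.174% × 2000 = 43.48 lb
  BaO: 6.363% × 2000 = 127.3 lb
  Li2O: 9.827% × 2000 = 196.5 lb
  K2O: 1.755% × 2000 = 35.10 lb
  MgO: 3.729% × 2000 = 74.58 lb
Verifying the oxide balance given the weights on record, against the basis in use (summed amounts equal target values once rounding is allowed for):
  SiO2: 240.4·0.7805 + 1342·0.9949 = 1523 lb (target 1523 lb)
  Al2O3: 240.4·0.1641 + 1342·0.003000 = 43.48 lb (target 43.48 lb)
  BaO: 163.1·0.7802 = 127.3 lb (target 127.3 lb)
  Li2O: 461.0·0.4027 + 240.4·0.04540 = 196.6 lb (target 196.5 lb)
  K2O: 51.71·0.6788 = 35.10 lb (target 35.10 lb)
  MgO: 75.72·0.9849 = 74.58 lb (target 74.58 lb)
Glass-mass sanity pass: total charge less LOI = 2000 lb (the Σ of target masses is 2000 lb; stated basis 2000 lb — rounding explains the deltas).
Summing the batch: Σ batch = 2334 lb; loss to ignition Σ batch·LOI = 334.2 lb; glass ÷ batch gives a yield of 85.68%.

Batch per 2000 lb glaze:
  potassium carbonate: 51.71 lb
  witherite: 163.1 lb
  lithium carbonate: 461.0 lb
  petalite: 240.4 lb
  periclase: 75.72 lb
  sand: 1342 lb
Total batch = 2334 lb; LOI loss = 334.2 lb; yield = 85.68%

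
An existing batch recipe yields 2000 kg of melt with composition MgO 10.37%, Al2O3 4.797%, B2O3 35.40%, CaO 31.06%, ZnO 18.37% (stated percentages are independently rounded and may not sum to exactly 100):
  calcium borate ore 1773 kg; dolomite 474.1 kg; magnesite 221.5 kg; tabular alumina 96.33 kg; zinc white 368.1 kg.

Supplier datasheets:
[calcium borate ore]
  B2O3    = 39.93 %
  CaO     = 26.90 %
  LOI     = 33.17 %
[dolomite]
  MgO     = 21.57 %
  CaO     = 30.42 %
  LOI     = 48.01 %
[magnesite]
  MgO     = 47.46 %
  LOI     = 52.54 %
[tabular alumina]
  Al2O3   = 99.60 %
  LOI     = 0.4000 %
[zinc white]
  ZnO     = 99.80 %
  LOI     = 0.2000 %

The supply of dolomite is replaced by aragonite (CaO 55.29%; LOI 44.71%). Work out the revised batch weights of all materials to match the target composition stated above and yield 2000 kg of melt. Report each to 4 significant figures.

Revised batch per 2000 kg melt:
  calcium borate ore: 1773 kg
  aragonite: 260.9 kg
  magnesite: 437.0 kg
  tabular alumina: 96.33 kg
  zinc white: 368.1 kg
Total batch = 2935 kg; LOI loss = 935.5 kg

The intermediate values are displayed rounded off to 4 significant digits in the working — the working math holds exact precision from start to finish; a single rounding produces every reported number — derived quantities, including the totals, net glass mass, five oxide percentages, the yield, LOI, are recomputed from the weighed amounts on 2000 kg of glass in full precision as they appear in either problem or answer.
Target oxide masses per 2000 kg melt:
  MgO: 10.37% × 2000 = 207.4 kg
  Al2O3: 4.797% × 2000 = 95.94 kg
  B2O3: 35.40% × 2000 = 708.0 kg
  CaO: 31.06% × 2000 = 621.2 kg
  ZnO: 18.37% × 2000 = 367.4 kg
Balance tally, oxide-wise, from the weights as reported, at the basis given (sums match the target masses given rounding of the digits):
  MgO: 437.0·0.4746 = 207.4 kg (target 207.4 kg)
  Al2O3: 96.33·0.9960 = 95.94 kg (target 95.94 kg)
  B2O3: 1773·0.3993 = 708.0 kg (target 708.0 kg)
  CaO: 1773·0.2690 + 260.9·0.5529 = 621.2 kg (target 621.2 kg)
  ZnO: 368.1·0.9980 = 367.4 kg (target 367.4 kg)
Glass-mass sanity pass: total charge less LOI = 2000 kg (oxide target masses add up to 2000 kg; versus the stated basis of 2000 kg — differing by rounding only).
Total batch = Σ batch = 2935 kg; loss to ignition Σ batch·LOI = 935.5 kg; yield: glass divided by total = 68.13%.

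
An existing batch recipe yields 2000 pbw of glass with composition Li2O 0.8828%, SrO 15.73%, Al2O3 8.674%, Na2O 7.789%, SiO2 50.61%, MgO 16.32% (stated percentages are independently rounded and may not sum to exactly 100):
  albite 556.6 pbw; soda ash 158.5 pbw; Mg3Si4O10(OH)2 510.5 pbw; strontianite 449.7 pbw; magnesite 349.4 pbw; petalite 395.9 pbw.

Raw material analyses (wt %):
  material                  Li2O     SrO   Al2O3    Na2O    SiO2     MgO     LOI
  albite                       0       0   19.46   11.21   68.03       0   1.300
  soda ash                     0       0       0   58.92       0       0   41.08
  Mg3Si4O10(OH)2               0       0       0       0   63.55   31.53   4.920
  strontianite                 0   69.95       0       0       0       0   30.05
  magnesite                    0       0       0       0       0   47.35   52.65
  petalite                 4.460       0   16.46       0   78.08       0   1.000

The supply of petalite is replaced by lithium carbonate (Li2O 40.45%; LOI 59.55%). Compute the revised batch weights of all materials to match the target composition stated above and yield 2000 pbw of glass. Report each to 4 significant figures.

Revised batch per 2000 pbw glass:
  albite: 891.5 pbw
  soda ash: 94.78 pbw
  Mg3Si4O10(OH)2: 638.4 pbw
  strontianite: 449.7 pbw
  magnesite: 264.2 pbw
  lithium carbonate: 43.65 pbw
Total batch = 2382 pbw; LOI loss = 382.2 pbw

All arithmetic maintains full precision through the solve. Mid-chain values are shown (rounded to four significant figures) at each printed step — each reported number is rounded only once; the derived quantities are recomputed in exact precision (the six compositions, the yield, glass mass, ignition loss, totals) from the batch weights on 2000 pbw of glass, as they appear in the problem or the answer.
The oxide mass targets at 2000 pbw glass:
  Li2O: 0.8828% × 2000 = 17.66 pbw
  SrO: 15.73% × 2000 = 314.6 pbw
  Al2O3: 8.674% × 2000 = 173.5 pbw
  Na2O: 7.789% × 2000 = 155.8 pbw
  SiO2: 50.61% × 2000 = 1012 pbw
  MgO: 16.32% × 2000 = 326.4 pbw
Sums-versus-targets review working from each reported weight, on the stated basis (summed amounts equal target values inside rounding margins):
  Li2O: 43.65·0.4045 = 17.66 pbw (target 17.66 pbw)
  SrO: 449.7·0.6995 = 314.6 pbw (target 314.6 pbw)
  Al2O3: 891.5·0.1946 = 173.5 pbw (target 173.5 pbw)
  Na2O: 891.5·0.1121 + 94.78·0.5892 = 155.8 pbw (target 155.8 pbw)
  SiO2: 891.5·0.6803 + 638.4·0.6355 = 1012 pbw (target 1012 pbw)
  MgO: 638.4·0.3153 + 264.2·0.4735 = 326.4 pbw (target 326.4 pbw)
Glass-mass sanity pass: batch Σ − ignition loss = 2000 pbw (the targets, summed, come to 2000 pbw; with the basis standing at 2000 pbw — differing by rounding only).
Batch total: Σ batch = 2382 pbw; LOI removed, Σ of batch·LOI: 382.2 pbw; yield = glass ÷ total batch = 83.96%.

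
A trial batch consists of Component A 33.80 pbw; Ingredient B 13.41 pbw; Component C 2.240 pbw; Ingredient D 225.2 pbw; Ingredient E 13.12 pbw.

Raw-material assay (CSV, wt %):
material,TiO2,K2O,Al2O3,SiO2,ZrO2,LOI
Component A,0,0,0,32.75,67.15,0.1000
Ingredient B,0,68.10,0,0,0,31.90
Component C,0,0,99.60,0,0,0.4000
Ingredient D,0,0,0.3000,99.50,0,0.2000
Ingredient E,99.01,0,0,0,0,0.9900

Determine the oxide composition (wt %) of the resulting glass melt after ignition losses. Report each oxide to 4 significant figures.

Each numeric step maintains full float precision at each step — values along the way appear rounded to four significant digits across the worked steps — a single rounding completes each reported result; derived quantities, including five oxide percentages, LOI, the yield, glass mass, the totals, are rebuilt using the weight values at 282.9 pbw of glass at full precision exactly as printed in either problem or answer.
Mass of each oxide from the mix:
  TiO2: 13.12·0.9901 = 12.99 pbw
  K2O: 13.41·0.6810 = 9.132 pbw
  Al2O3: 2.240·0.9960 + 225.2·0.003000 = 2.907 pbw
  SiO2: 33.80·0.3275 + 225.2·0.9950 = 235.1 pbw
  ZrO2: 33.80·0.6715 = 22.70 pbw
LOI: 33.80·0.001000 + 13.41·0.3190 + 2.240·0.004000 + 225.2·0.002000 + 13.12·0.009900 = 4.901 pbw
Resulting glass, batch − LOI: 287.8 − 4.901 = 282.9 pbw (matching Σ of the oxides)
percent share: oxide ÷ glass, ×100

Glass mass = 282.9 pbw (batch 287.8 − LOI 4.901).
Composition: TiO2 4.592%, K2O 3.228%, Al2O3 1.028%, SiO2 83.13%, ZrO2 8.024%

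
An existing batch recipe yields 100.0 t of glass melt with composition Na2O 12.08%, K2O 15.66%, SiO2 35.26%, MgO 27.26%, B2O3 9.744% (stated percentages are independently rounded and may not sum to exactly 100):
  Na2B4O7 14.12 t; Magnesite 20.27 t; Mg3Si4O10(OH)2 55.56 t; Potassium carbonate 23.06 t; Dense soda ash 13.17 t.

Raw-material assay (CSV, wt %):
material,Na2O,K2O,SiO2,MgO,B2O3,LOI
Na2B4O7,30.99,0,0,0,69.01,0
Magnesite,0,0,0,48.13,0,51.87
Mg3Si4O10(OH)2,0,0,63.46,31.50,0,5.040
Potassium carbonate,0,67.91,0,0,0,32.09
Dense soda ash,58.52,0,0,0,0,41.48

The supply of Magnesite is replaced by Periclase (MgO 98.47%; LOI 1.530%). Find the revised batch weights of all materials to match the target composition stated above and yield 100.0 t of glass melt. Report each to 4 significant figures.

Revised batch per 100.0 t glass melt:
  Na2B4O7: 14.12 t
  Periclase: 9.909 t
  Mg3Si4O10(OH)2: 55.56 t
  Potassium carbonate: 23.06 t
  Dense soda ash: 13.17 t
Total batch = 115.8 t; LOI loss = 15.81 t

In-progress results are rounded to 4 significant digits wherever printed; the whole derivation keeps exact precision at every stage — each reported number sees exactly one rounding. All derived quantities are computed in full precision (LOI, the yield, totals, net glass mass, five oxide percentages) using the weight values on 100.0 t of glass, as quoted within problem or answer.
Oxide mass targets, per 100.0 t glass melt:
  Na2O: 12.08% × 100.0 = 12.08 t
  K2O: 15.66% × 100.0 = 15.66 t
  SiO2: 35.26% × 100.0 = 35.26 t
  MgO: 27.26% × 100.0 = 27.26 t
  B2O3: 9.744% × 100.0 = 9.744 t
Oxide-by-oxide audit working from each reported weight, for the quoted basis mass (target by target, the sums agree exact up to rounding of places):
  Na2O: 14.12·0.3099 + 13.17·0.5852 = 12.08 t (target 12.08 t)
  K2O: 23.06·0.6791 = 15.66 t (target 15.66 t)
  SiO2: 55.56·0.6346 = 35.26 t (target 35.26 t)
  MgO: 9.909·0.9847 + 55.56·0.3150 = 27.26 t (target 27.26 t)
  B2O3: 14.12·0.6901 = 9.744 t (target 9.744 t)
Glass-mass bookkeeping: total batch − LOI = 100.0 t (summing oxide targets gives 100.0 t; the stated basis being 100.0 t — deltas are rounding alone).
Total batch = Σ batch = 115.8 t; the LOI term Σ batch·LOI equals 15.81 t; yield = glass ÷ total batch = 86.35%.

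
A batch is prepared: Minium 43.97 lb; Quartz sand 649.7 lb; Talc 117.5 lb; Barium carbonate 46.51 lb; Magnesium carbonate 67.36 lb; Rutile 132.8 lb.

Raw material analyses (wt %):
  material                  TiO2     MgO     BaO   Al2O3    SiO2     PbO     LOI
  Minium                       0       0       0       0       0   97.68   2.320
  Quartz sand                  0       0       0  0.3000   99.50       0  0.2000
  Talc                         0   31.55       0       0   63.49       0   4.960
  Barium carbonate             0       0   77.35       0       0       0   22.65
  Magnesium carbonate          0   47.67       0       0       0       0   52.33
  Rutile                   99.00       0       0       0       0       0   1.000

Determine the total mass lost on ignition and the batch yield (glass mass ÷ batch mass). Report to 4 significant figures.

LOI loss = 55.26 lb; glass = 1003 lb; yield = 94.78%

Working values are printed with 4-significant-digit rounding within the worked lines — every computation holds exact precision through every step — every reported value is rounded only once; derived quantities (totals, six oxide percentages, ignition loss, the yield, net glass mass) are re-derived at exact precision using the weight values at 1003 lb of glass, precisely as stated by the problem or answer text.
Each material's LOI contribution:
  Minium: 43.97 × 0.02320 = 1.020 lb
  Quartz sand: 649.7 × 0.002000 = 1.299 lb
  Talc: 117.5 × 0.04960 = 5.828 lb
  Barium carbonate: 46.51 × 0.2265 = 10.53 lb
  Magnesium carbonate: 67.36 × 0.5233 = 35.25 lb
  Rutile: 132.8 × 0.01000 = 1.328 lb
Total LOI = 55.26 lb
Glass = batch − LOI = 1058 − 55.26 = 1003 lb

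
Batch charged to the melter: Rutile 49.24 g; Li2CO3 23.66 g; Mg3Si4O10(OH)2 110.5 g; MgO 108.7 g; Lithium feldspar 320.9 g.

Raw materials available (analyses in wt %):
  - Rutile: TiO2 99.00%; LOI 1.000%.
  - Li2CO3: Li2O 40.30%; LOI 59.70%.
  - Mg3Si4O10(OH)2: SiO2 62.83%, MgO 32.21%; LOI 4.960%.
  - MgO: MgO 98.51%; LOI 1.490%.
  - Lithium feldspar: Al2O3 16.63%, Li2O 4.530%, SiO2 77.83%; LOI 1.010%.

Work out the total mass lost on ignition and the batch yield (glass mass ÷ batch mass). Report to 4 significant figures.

LOI loss = 24.96 g; glass = 588.0 g; yield = 95.93%

Values along the way are shown (rounded to four significant digits) in the working — every computation keeps full float precision at every stage. Each reported result sees exactly one rounding — the derived quantities (net glass mass, ignition loss, totals, the five compositions, yield) are re-derived from the weighed amounts on 588.0 g of glass at full precision as written in either problem or answer.
Material-by-material LOI:
  Rutile: 49.24 × 0.01000 = 0.4924 g
  Li2CO3: 23.66 × 0.5970 = 14.13 g
  Mg3Si4O10(OH)2: 110.5 × 0.04960 = 5.481 g
  MgO: 108.7 × 0.01490 = 1.620 g
  Lithium feldspar: 320.9 × 0.01010 = 3.241 g
Total LOI = 24.96 g
Glass = batch − LOI = 613.0 − 24.96 = 588.0 g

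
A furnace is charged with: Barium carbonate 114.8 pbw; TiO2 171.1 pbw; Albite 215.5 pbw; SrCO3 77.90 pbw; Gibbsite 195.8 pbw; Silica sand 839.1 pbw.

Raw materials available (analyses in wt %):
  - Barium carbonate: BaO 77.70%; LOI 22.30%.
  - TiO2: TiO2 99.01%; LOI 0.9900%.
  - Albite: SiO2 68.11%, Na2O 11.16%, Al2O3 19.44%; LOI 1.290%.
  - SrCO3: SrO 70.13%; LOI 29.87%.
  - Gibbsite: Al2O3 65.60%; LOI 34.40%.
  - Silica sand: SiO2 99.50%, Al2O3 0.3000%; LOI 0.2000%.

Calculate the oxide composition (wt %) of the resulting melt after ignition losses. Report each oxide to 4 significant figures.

Working values appear (rounded to 4 significant figures) as written. All arithmetic carries full float precision from start to finish; each reported result is rounded once only. All derived quantities, which include totals, the yield, ignition loss, net glass mass, the six compositions, are computed in full float precision, as they appear in the problem or the answer, starting from the weights on 1492 pbw of glass.
Mass of each oxide from the mix:
  SrO: 77.90·0.7013 = 54.63 pbw
  SiO2: 215.5·0.6811 + 839.1·0.9950 = 981.7 pbw
  TiO2: 171.1·0.9901 = 169.4 pbw
  Na2O: 215.5·0.1116 = 24.05 pbw
  Al2O3: 215.5·0.1944 + 195.8·0.6560 + 839.1·0.003000 = 172.9 pbw
  BaO: 114.8·0.7770 = 89.20 pbw
LOI: 114.8·0.2230 + 171.1·0.009900 + 215.5·0.01290 + 77.90·0.2987 + 195.8·0.3440 + 839.1·0.002000 = 122.4 pbw
Glass mass = batch − LOI = 1614 − 122.4 = 1492 pbw (matching Σ of the oxides)
oxide / glass × 100 gives the wt %

Glass mass = 1492 pbw (batch 1614 − LOI 122.4).
Composition: SrO 3.662%, SiO2 65.80%, TiO2 11.36%, Na2O 1.612%, Al2O3 11.59%, BaO 5.979%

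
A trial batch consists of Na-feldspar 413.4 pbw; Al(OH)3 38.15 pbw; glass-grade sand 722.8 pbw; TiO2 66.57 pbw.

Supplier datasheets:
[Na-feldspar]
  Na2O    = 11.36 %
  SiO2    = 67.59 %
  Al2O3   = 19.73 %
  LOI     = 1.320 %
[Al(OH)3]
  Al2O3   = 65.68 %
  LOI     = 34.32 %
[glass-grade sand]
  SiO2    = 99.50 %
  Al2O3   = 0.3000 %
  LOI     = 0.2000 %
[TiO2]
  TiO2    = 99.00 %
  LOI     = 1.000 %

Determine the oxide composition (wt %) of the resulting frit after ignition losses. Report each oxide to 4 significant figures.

Glass mass = 1220 pbw (batch 1241 − LOI 20.66).
Composition: Na2O 3.849%, SiO2 81.84%, TiO2 5.401%, Al2O3 8.915%

All internal work keeps full precision all the way through; mid-chain values are displayed rounded to 4 significant digits in the printout; each reported figure receives exactly one rounding. The derived quantities are re-derived from the weighed amounts for 1220 pbw of glass in full precision (the four compositions, net glass mass, totals, LOI, yield), as set out in the problem or answer text.
Per-oxide mass from batch:
  Na2O: 413.4·0.1136 = 46.96 pbw
  SiO2: 413.4·0.6759 + 722.8·0.9950 = 998.6 pbw
  TiO2: 66.57·0.9900 = 65.90 pbw
  Al2O3: 413.4·0.1973 + 38.15·0.6568 + 722.8·0.003000 = 108.8 pbw
LOI: 413.4·0.01320 + 38.15·0.3432 + 722.8·0.002000 + 66.57·0.01000 = 20.66 pbw
Glass = total batch minus LOI = 1241 − 20.66 = 1220 pbw (matching Σ of the oxides)
oxide / glass × 100 gives the wt %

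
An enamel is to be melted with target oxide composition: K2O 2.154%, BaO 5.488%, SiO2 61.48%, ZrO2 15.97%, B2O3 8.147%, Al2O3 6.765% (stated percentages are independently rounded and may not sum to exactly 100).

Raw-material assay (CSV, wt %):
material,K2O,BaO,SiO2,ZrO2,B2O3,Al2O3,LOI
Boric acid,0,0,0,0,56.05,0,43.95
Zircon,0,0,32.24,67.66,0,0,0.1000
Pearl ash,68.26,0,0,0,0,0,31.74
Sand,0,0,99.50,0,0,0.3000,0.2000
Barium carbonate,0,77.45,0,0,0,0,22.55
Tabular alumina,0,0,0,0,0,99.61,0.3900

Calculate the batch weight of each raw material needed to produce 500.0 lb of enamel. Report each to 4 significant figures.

Exact precision is held throughout. Intermediates are shown rounded to 4 significant digits as written. Every reported figure takes just one rounding; all derived quantities are carried at full precision (the totals, net glass mass, LOI, the yield, the six compositions) starting from the weights on 500.0 lb of glass precisely as stated by question or answer.
Oxide mass targets, per 500.0 lb enamel:
  K2O: 2.154% × 500.0 = 10.77 lb
  BaO: 5.488% × 500.0 = 27.44 lb
  SiO2: 61.48% × 500.0 = 307.4 lb
  ZrO2: 15.97% × 500.0 = 79.85 lb
  B2O3: 8.147% × 500.0 = 40.74 lb
  Al2O3: 6.765% × 500.0 = 33.83 lb
A balance pass over the oxides, given the weights on record, relative to the basis at hand (each sum matches its target mass once rounding is allowed for):
  K2O: 15.78·0.6826 = 10.77 lb (target 10.77 lb)
  BaO: 35.43·0.7745 = 27.44 lb (target 27.44 lb)
  SiO2: 118.0·0.3224 + 270.7·0.9950 = 307.4 lb (target 307.4 lb)
  ZrO2: 118.0·0.6766 = 79.84 lb (target 79.85 lb)
  B2O3: 72.68·0.5605 = 40.74 lb (target 40.74 lb)
  Al2O3: 270.7·0.003000 + 33.14·0.9961 = 33.82 lb (target 33.83 lb)
Auditing the glass mass value: total batch − LOI = 500.0 lb (oxide target masses add up to 500.0 lb; stated basis 500.0 lb — any gap is answer rounding).
Adding the batch up: Σ batch = 545.7 lb; LOI loss = Σ batch·LOI = 45.73 lb; glass ÷ batch gives a yield of 91.62%.

Batch per 500.0 lb enamel:
  Boric acid: 72.68 lb
  Zircon: 118.0 lb
  Pearl ash: 15.78 lb
  Sand: 270.7 lb
  Barium carbonate: 35.43 lb
  Tabular alumina: 33.14 lb
Total batch = 545.7 lb; LOI loss = 45.73 lb; yield = 91.62%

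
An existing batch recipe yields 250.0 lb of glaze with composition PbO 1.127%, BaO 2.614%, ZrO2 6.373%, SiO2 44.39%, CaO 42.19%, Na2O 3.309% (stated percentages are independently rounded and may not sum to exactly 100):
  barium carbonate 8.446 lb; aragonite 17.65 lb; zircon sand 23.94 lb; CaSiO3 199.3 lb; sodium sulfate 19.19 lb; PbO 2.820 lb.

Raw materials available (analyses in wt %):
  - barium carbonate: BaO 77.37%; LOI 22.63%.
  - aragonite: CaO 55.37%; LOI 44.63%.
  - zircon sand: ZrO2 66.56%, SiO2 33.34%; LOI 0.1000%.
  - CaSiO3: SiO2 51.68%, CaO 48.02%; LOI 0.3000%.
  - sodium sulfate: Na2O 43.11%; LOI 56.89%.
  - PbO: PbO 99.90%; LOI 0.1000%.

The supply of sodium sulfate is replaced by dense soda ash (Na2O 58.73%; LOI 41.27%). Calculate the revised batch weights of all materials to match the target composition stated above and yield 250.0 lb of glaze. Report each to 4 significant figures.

Intermediates are shown rounded off to 4 significant digits between the steps. Each numeric step keeps exact precision in every operation; every reported figure carries a single rounding — derived quantities, which include six oxide percentages, yield, totals, LOI, glass mass, are computed in full precision, precisely as stated by problem or answer, starting from the weights at 250.0 lb of glass.
Per-oxide target masses for 250.0 lb glaze:
  PbO: 1.127% × 250.0 = 2.818 lb
  BaO: 2.614% × 250.0 = 6.535 lb
  ZrO2: 6.373% × 250.0 = 15.93 lb
  SiO2: 44.39% × 250.0 = 111.0 lb
  CaO: 42.19% × 250.0 = 105.5 lb
  Na2O: 3.309% × 250.0 = 8.272 lb
A balance pass over the oxides, from the weights as reported, under the basis named above (target by target, the sums agree up to rounding of the answer):
  PbO: 2.820·0.9990 = 2.817 lb (target 2.818 lb)
  BaO: 8.446·0.7737 = 6.535 lb (target 6.535 lb)
  ZrO2: 23.94·0.6656 = 15.93 lb (target 15.93 lb)
  SiO2: 23.94·0.3334 + 199.3·0.5168 = 111.0 lb (target 111.0 lb)
  CaO: 17.65·0.5537 + 199.3·0.4802 = 105.5 lb (target 105.5 lb)
  Na2O: 14.09·0.5873 = 8.275 lb (target 8.272 lb)
Glass-mass bookkeeping: batch Σ − ignition loss = 250.0 lb (oxide target masses add up to 250.0 lb; stated basis 250.0 lb — rounding explains the deltas).
Batch grand total — Σ batch = 266.2 lb; LOI loss = Σ batch·LOI = 16.23 lb; as yield: glass ÷ batch → 93.90%.

Revised batch per 250.0 lb glaze:
  barium carbonate: 8.446 lb
  aragonite: 17.65 lb
  zircon sand: 23.94 lb
  CaSiO3: 199.3 lb
  dense soda ash: 14.09 lb
  PbO: 2.820 lb
Total batch = 266.2 lb; LOI loss = 16.23 lb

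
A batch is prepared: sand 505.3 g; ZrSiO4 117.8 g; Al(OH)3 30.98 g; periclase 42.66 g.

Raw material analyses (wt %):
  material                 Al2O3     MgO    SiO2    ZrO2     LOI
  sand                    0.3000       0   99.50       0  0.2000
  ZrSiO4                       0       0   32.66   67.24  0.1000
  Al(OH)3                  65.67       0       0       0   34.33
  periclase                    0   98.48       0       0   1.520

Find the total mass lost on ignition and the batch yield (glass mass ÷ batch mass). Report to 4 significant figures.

Every computation carries full precision throughout — mid-chain values appear (rounded to four significant digits) in the printout — every reported figure is rounded exactly once. Derived quantities, which include totals, the yield, glass mass, four oxide percentages, ignition loss, are carried in full precision, as quoted within problem or answer, from the weighed amounts on 684.3 g of glass.
Material-by-material LOI:
  sand: 505.3 × 0.002000 = 1.011 g
  ZrSiO4: 117.8 × 0.001000 = 0.1178 g
  Al(OH)3: 30.98 × 0.3433 = 10.64 g
  periclase: 42.66 × 0.01520 = 0.6484 g
Total LOI = 12.41 g
Glass = batch − LOI = 696.7 − 12.41 = 684.3 g

LOI loss = 12.41 g; glass = 684.3 g; yield = 98.22%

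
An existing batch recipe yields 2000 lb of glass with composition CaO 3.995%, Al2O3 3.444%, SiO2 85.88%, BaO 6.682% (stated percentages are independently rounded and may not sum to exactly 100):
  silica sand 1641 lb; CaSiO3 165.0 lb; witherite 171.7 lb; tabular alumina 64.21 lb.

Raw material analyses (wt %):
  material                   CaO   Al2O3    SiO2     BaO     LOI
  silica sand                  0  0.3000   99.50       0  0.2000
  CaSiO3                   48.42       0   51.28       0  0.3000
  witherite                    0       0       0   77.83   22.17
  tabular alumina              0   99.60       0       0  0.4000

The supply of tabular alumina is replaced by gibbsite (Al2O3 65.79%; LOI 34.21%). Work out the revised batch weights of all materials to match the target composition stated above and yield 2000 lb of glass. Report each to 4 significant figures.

Revised batch per 2000 lb glass:
  silica sand: 1641 lb
  CaSiO3: 165.0 lb
  witherite: 171.7 lb
  gibbsite: 97.21 lb
Total batch = 2075 lb; LOI loss = 75.10 lb

Rounding to four significant digits governs each in-between result as displayed; all internal work maintains exact precision throughout. Each reported number takes a single rounding. All derived quantities, including ignition loss, the totals, net glass mass, the four compositions, the yield, are recomputed starting from the weights for 2000 lb of glass in full precision, as written in either problem or answer.
Oxide-by-oxide targets in 2000 lb glass:
  CaO: 3.995% × 2000 = 79.90 lb
  Al2O3: 3.444% × 2000 = 68.88 lb
  SiO2: 85.88% × 2000 = 1718 lb
  BaO: 6.682% × 2000 = 133.6 lb
Verifying the oxide balance per the reported batch figures, against the basis in use (delivered sums recover each target inside rounding margins):
  CaO: 165.0·0.4842 = 79.89 lb (target 79.90 lb)
  Al2O3: 1641·0.003000 + 97.21·0.6579 = 68.88 lb (target 68.88 lb)
  SiO2: 1641·0.9950 + 165.0·0.5128 = 1717 lb (target 1718 lb)
  BaO: 171.7·0.7783 = 133.6 lb (target 133.6 lb)
The glass-mass cross-check: total batch − LOI = 2000 lb (summing oxide targets gives 2000 lb; the stated basis being 2000 lb — differing by rounding only).
Batch grand total — Σ batch = 2075 lb; Σ batch·LOI gives LOI loss = 75.10 lb; yield = glass ÷ total batch = 96.38%.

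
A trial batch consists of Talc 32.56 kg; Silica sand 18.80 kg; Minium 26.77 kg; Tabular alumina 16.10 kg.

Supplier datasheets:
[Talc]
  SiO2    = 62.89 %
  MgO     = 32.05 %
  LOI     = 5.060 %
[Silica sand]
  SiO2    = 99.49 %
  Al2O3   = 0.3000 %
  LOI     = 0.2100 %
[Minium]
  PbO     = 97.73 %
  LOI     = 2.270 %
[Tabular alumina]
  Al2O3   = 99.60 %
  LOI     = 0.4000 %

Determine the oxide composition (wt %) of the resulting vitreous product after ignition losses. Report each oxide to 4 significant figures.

Glass mass = 91.87 kg (batch 94.23 − LOI 2.359).
Composition: SiO2 42.65%, MgO 11.36%, PbO 28.48%, Al2O3 17.52%

In-progress results are displayed, rounded to four significant digits, when written out. The working math runs at exact precision through the solve; every reported figure sees exactly one rounding; the derived quantities, which include the yield, net glass mass, four oxide percentages, LOI, totals, are rebuilt in full precision, as set out in either problem or answer, using the weight values on 91.87 kg of glass.
What the batch supplies per oxide:
  SiO2: 32.56·0.6289 + 18.80·0.9949 = 39.18 kg
  MgO: 32.56·0.3205 = 10.44 kg
  PbO: 26.77·0.9773 = 26.16 kg
  Al2O3: 18.80·0.003000 + 16.10·0.9960 = 16.09 kg
LOI: 32.56·0.05060 + 18.80·0.002100 + 26.77·0.02270 + 16.10·0.004000 = 2.359 kg
The glass mass, total less LOI, = 94.23 − 2.359 = 91.87 kg (consistent with Σ oxide mass)
each oxide over glass, ×100, is wt %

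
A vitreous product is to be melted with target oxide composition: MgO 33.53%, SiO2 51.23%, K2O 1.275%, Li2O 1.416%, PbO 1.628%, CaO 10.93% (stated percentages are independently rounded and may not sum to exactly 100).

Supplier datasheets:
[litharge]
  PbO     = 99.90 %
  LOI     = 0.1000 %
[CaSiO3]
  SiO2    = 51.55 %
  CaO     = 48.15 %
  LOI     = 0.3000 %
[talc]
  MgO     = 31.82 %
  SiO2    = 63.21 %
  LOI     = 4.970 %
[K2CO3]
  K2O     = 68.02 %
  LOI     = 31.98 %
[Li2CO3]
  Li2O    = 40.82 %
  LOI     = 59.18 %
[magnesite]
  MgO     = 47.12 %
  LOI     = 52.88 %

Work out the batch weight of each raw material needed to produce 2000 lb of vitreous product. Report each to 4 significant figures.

Batch per 2000 lb vitreous product:
  litharge: 32.59 lb
  CaSiO3: 454.0 lb
  talc: 1251 lb
  K2CO3: 37.49 lb
  Li2CO3: 69.38 lb
  magnesite: 578.6 lb
Total batch = 2423 lb; LOI loss = 422.6 lb; yield = 82.56%

Mid-chain values are printed rounded off to 4 significant digits in the working; all internal work carries exact precision throughout. Each reported value is rounded once only — all derived quantities are recomputed in exact precision (the totals, net glass mass, yield, six oxide percentages, LOI) starting from the weights at 2000 lb of glass, as set out in problem or answer.
Target masses of each oxide per 2000 lb vitreous product:
  MgO: 33.53% × 2000 = 670.6 lb
  SiO2: 51.23% × 2000 = 1025 lb
  K2O: 1.275% × 2000 = 25.50 lb
  Li2O: 1.416% × 2000 = 28.32 lb
  PbO: 1.628% × 2000 = 32.56 lb
  CaO: 10.93% × 2000 = 218.6 lb
Mass-balance tally per oxide applying the batch weights above, against the basis in use (each sum matches its target mass modulo rounding of the values):
  MgO: 1251·0.3182 + 578.6·0.4712 = 670.7 lb (target 670.6 lb)
  SiO2: 454.0·0.5155 + 1251·0.6321 = 1025 lb (target 1025 lb)
  K2O: 37.49·0.6802 = 25.50 lb (target 25.50 lb)
  Li2O: 69.38·0.4082 = 28.32 lb (target 28.32 lb)
  PbO: 32.59·0.9990 = 32.56 lb (target 32.56 lb)
  CaO: 454.0·0.4815 = 218.6 lb (target 218.6 lb)
Glass-mass bookkeeping: net batch after ignition = 2000 lb (per-oxide target masses sum to 2000 lb; the stated basis being 2000 lb — deltas are rounding alone).
Summing the batch: Σ batch = 2423 lb; loss to ignition Σ batch·LOI = 422.6 lb; the yield ratio, glass ÷ batch: 82.56%.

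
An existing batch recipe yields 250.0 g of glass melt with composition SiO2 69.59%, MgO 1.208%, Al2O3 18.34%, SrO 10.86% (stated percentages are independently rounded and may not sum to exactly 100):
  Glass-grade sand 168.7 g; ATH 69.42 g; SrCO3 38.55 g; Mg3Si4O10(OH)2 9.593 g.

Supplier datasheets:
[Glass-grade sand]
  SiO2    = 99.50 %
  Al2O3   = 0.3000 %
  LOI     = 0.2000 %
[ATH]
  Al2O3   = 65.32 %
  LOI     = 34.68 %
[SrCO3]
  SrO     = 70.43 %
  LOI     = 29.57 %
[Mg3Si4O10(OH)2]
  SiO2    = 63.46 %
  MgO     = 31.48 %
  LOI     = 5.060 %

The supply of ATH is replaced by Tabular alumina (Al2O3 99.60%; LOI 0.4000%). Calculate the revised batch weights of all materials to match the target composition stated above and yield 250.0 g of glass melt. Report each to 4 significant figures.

The intermediate values appear (rounded to four significant figures) in the printout. The whole derivation runs at full float precision throughout — each reported number takes just one rounding. The derived quantities, which include the totals, four oxide percentages, glass mass, the yield, LOI, are rebuilt at full float precision, as they appear in question or answer, from the batch weights at 250.0 g of glass.
Per-oxide target masses for 250.0 g glass melt:
  SiO2: 69.59% × 250.0 = 174.0 g
  MgO: 1.208% × 250.0 = 3.020 g
  Al2O3: 18.34% × 250.0 = 45.85 g
  SrO: 10.86% × 250.0 = 27.15 g
Oxide-by-oxide audit on the weights just shown, versus the basis set out (delivered sums recover each target modulo rounding of the values):
  SiO2: 168.7·0.9950 + 9.593·0.6346 = 173.9 g (target 174.0 g)
  MgO: 9.593·0.3148 = 3.020 g (target 3.020 g)
  Al2O3: 168.7·0.003000 + 45.53·0.9960 = 45.85 g (target 45.85 g)
  SrO: 38.55·0.7043 = 27.15 g (target 27.15 g)
Consistency of the glass mass: whole batch net of LOI = 250.0 g (the targets, summed, come to 250.0 g; with the basis standing at 250.0 g — any gap is answer rounding).
Batch grand total — Σ batch = 262.4 g; LOI removed, Σ of batch·LOI: 12.40 g; as yield: glass ÷ batch → 95.27%.

Revised batch per 250.0 g glass melt:
  Glass-grade sand: 168.7 g
  Tabular alumina: 45.53 g
  SrCO3: 38.55 g
  Mg3Si4O10(OH)2: 9.593 g
Total batch = 262.4 g; LOI loss = 12.40 g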